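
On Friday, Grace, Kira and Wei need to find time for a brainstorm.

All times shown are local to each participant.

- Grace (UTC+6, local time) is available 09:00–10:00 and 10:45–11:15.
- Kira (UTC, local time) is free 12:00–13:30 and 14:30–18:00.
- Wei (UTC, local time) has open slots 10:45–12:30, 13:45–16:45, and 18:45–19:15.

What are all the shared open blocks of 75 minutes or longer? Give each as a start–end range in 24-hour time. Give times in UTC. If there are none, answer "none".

Grace → UTC: 03:00–04:00, 04:45–05:15.
Kira → UTC: 12:00–13:30, 14:30–18:00.
Wei → UTC: 10:45–12:30, 13:45–16:45, 18:45–19:15.
Grace ∩ Kira: (none).
Grace ∩ Kira ∩ Wei: (none).
Windows ≥ 75 min: (none).

none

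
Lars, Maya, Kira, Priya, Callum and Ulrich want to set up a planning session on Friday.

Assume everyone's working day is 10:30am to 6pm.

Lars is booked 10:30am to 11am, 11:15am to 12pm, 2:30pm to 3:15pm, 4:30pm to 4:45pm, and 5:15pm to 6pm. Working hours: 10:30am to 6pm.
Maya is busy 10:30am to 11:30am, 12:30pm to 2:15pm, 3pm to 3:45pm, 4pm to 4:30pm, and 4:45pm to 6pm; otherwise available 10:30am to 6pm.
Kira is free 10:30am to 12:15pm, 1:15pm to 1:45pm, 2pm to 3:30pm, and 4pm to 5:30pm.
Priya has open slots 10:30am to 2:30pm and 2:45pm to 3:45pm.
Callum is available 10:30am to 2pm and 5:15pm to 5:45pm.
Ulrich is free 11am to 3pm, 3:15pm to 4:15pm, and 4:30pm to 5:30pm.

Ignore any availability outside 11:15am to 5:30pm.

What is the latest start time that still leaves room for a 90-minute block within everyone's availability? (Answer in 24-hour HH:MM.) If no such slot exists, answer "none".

Lars free within 10:30–18:00: 11:00–11:15, 12:00–14:30, 15:15–16:30, 16:45–17:15.
Maya free within 10:30–18:00: 11:30–12:30, 14:15–15:00, 15:45–16:00, 16:30–16:45.
Lars ∩ Maya: 12:00–12:30, 14:15–14:30, 15:45–16:00.
Lars ∩ Maya ∩ Kira: 12:00–12:15, 14:15–14:30.
Lars ∩ Maya ∩ Kira ∩ Priya: 12:00–12:15, 14:15–14:30.
Lars ∩ Maya ∩ Kira ∩ Priya ∩ Callum: 12:00–12:15.
Lars ∩ Maya ∩ Kira ∩ Priya ∩ Callum ∩ Ulrich: 12:00–12:15.
Restricted to 11:15–17:30: 12:00–12:15.
Windows ≥ 90 min: (none).

none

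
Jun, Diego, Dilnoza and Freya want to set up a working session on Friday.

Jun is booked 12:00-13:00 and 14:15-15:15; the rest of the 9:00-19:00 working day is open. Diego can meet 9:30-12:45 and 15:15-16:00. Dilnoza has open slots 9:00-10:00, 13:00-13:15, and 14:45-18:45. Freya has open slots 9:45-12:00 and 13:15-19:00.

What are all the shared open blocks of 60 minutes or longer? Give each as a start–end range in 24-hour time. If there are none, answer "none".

none

Jun free within 09:00–19:00: 09:00–12:00, 13:00–14:15, 15:15–19:00.
Jun ∩ Diego: 09:30–12:00, 15:15–16:00.
Jun ∩ Diego ∩ Dilnoza: 09:30–10:00, 15:15–16:00.
Jun ∩ Diego ∩ Dilnoza ∩ Freya: 09:45–10:00, 15:15–16:00.
Windows ≥ 60 min: (none).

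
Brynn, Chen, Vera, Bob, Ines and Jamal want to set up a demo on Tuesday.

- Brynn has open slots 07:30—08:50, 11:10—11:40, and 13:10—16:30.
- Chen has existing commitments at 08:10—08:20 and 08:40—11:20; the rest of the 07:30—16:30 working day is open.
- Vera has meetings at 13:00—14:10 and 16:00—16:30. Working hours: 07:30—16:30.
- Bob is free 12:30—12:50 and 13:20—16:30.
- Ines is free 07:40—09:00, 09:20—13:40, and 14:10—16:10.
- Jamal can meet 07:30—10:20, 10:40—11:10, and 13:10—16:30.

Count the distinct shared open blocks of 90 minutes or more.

Chen free within 07:30–16:30: 07:30–08:10, 08:20–08:40, 11:20–16:30.
Vera free within 07:30–16:30: 07:30–13:00, 14:10–16:00.
Brynn ∩ Chen: 07:30–08:10, 08:20–08:40, 11:20–11:40, 13:10–16:30.
Brynn ∩ Chen ∩ Vera: 07:30–08:10, 08:20–08:40, 11:20–11:40, 14:10–16:00.
Brynn ∩ Chen ∩ Vera ∩ Bob: 14:10–16:00.
Brynn ∩ Chen ∩ Vera ∩ Bob ∩ Ines: 14:10–16:00.
Brynn ∩ Chen ∩ Vera ∩ Bob ∩ Ines ∩ Jamal: 14:10–16:00.
Windows ≥ 90 min: 14:10–16:00.
That's 1 window.

1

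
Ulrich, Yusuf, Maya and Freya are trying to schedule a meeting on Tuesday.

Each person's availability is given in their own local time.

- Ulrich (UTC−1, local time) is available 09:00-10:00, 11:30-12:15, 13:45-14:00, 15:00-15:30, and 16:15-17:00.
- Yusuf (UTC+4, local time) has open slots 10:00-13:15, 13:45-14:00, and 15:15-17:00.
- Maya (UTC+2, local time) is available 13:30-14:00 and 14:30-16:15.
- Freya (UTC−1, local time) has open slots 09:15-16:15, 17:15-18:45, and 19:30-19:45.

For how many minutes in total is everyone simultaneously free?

30 minutes

Ulrich → UTC: 10:00–11:00, 12:30–13:15, 14:45–15:00, 16:00–16:30, 17:15–18:00.
Yusuf → UTC: 06:00–09:15, 09:45–10:00, 11:15–13:00.
Maya → UTC: 11:30–12:00, 12:30–14:15.
Freya → UTC: 10:15–17:15, 18:15–19:45, 20:30–20:45.
Ulrich ∩ Yusuf: 12:30–13:00.
Ulrich ∩ Yusuf ∩ Maya: 12:30–13:00.
Ulrich ∩ Yusuf ∩ Maya ∩ Freya: 12:30–13:00.
Total common minutes: 30.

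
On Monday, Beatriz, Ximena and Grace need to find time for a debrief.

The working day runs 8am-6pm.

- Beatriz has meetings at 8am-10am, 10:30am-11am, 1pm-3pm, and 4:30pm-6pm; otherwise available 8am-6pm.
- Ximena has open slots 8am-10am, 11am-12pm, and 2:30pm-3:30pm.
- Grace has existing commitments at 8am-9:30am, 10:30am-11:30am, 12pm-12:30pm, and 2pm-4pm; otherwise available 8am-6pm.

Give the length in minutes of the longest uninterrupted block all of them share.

Beatriz free within 08:00–18:00: 10:00–10:30, 11:00–13:00, 15:00–16:30.
Grace free within 08:00–18:00: 09:30–10:30, 11:30–12:00, 12:30–14:00, 16:00–18:00.
Beatriz ∩ Ximena: 11:00–12:00, 15:00–15:30.
Beatriz ∩ Ximena ∩ Grace: 11:30–12:00.
Single common window of 30 minutes.

30 minutes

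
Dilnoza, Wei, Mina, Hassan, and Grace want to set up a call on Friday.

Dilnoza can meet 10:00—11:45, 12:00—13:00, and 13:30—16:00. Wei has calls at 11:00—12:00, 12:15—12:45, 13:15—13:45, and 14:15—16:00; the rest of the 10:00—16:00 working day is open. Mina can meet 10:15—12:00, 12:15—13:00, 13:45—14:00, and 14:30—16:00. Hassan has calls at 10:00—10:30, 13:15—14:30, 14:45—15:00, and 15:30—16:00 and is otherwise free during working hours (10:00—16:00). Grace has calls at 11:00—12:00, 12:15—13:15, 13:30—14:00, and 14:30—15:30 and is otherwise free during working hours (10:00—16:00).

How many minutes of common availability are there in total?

Wei free within 10:00–16:00: 10:00–11:00, 12:00–12:15, 12:45–13:15, 13:45–14:15.
Hassan free within 10:00–16:00: 10:30–13:15, 14:30–14:45, 15:00–15:30.
Grace free within 10:00–16:00: 10:00–11:00, 12:00–12:15, 13:15–13:30, 14:00–14:30, 15:30–16:00.
Dilnoza ∩ Wei: 10:00–11:00, 12:00–12:15, 12:45–13:00, 13:45–14:15.
Dilnoza ∩ Wei ∩ Mina: 10:15–11:00, 12:45–13:00, 13:45–14:00.
Dilnoza ∩ Wei ∩ Mina ∩ Hassan: 10:30–11:00, 12:45–13:00.
Dilnoza ∩ Wei ∩ Mina ∩ Hassan ∩ Grace: 10:30–11:00.
Total common minutes: 30.

30 minutes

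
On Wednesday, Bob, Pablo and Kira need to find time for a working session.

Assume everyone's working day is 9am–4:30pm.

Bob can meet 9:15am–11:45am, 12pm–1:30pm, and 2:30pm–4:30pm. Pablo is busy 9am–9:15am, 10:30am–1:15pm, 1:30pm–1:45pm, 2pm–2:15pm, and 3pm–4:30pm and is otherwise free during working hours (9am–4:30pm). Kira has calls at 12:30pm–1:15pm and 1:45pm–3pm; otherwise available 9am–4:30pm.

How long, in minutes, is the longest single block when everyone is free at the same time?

75 minutes

Pablo free within 09:00–16:30: 09:15–10:30, 13:15–13:30, 13:45–14:00, 14:15–15:00.
Kira free within 09:00–16:30: 09:00–12:30, 13:15–13:45, 15:00–16:30.
Bob ∩ Pablo: 09:15–10:30, 13:15–13:30, 14:30–15:00.
Bob ∩ Pablo ∩ Kira: 09:15–10:30, 13:15–13:30.
Common window lengths: 75, 15 min; longest is 75.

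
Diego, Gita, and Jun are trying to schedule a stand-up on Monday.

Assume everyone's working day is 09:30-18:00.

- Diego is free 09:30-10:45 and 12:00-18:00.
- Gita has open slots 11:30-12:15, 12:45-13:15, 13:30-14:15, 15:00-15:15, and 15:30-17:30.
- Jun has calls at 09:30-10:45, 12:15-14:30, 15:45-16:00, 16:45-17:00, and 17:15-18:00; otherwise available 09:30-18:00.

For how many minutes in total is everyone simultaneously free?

Jun free within 09:30–18:00: 10:45–12:15, 14:30–15:45, 16:00–16:45, 17:00–17:15.
Diego ∩ Gita: 12:00–12:15, 12:45–13:15, 13:30–14:15, 15:00–15:15, 15:30–17:30.
Diego ∩ Gita ∩ Jun: 12:00–12:15, 15:00–15:15, 15:30–15:45, 16:00–16:45, 17:00–17:15.
Total common minutes: 15 + 15 + 15 + 45 + 15 = 105.

105 minutes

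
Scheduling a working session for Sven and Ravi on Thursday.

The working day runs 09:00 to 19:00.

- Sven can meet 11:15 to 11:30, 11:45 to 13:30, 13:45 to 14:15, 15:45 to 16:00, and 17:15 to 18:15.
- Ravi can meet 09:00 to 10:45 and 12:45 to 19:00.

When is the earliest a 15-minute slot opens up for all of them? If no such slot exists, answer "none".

Sven ∩ Ravi: 12:45–13:30, 13:45–14:15, 15:45–16:00, 17:15–18:15.
Windows ≥ 15 min: 12:45–13:30, 13:45–14:15, 15:45–16:00, 17:15–18:15.
Earliest such window starts at 12:45.

12:45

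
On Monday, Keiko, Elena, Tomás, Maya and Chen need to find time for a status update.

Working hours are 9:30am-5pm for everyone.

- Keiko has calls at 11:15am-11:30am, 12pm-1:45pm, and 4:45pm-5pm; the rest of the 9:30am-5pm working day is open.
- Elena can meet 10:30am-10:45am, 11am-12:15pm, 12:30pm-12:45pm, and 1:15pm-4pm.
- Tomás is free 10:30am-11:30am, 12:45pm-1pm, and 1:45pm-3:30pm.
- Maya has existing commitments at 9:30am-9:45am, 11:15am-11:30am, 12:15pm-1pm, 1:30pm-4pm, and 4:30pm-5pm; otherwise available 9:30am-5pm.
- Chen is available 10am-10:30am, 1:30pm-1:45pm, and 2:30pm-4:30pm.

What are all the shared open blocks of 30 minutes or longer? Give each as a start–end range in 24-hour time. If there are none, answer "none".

Keiko free within 09:30–17:00: 09:30–11:15, 11:30–12:00, 13:45–16:45.
Maya free within 09:30–17:00: 09:45–11:15, 11:30–12:15, 13:00–13:30, 16:00–16:30.
Keiko ∩ Elena: 10:30–10:45, 11:00–11:15, 11:30–12:00, 13:45–16:00.
Keiko ∩ Elena ∩ Tomás: 10:30–10:45, 11:00–11:15, 13:45–15:30.
Keiko ∩ Elena ∩ Tomás ∩ Maya: 10:30–10:45, 11:00–11:15.
Keiko ∩ Elena ∩ Tomás ∩ Maya ∩ Chen: (none).
Windows ≥ 30 min: (none).

none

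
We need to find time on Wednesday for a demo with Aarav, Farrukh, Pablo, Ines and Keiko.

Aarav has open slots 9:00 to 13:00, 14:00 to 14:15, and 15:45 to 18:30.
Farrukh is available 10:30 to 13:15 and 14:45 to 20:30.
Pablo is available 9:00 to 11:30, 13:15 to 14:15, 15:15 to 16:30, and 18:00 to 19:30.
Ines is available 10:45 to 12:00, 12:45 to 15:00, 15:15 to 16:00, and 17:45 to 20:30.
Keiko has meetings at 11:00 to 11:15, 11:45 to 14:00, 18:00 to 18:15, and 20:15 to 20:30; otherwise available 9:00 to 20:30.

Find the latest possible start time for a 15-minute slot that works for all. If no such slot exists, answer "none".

18:15

Keiko free within 09:00–20:30: 09:00–11:00, 11:15–11:45, 14:00–18:00, 18:15–20:15.
Aarav ∩ Farrukh: 10:30–13:00, 15:45–18:30.
Aarav ∩ Farrukh ∩ Pablo: 10:30–11:30, 15:45–16:30, 18:00–18:30.
Aarav ∩ Farrukh ∩ Pablo ∩ Ines: 10:45–11:30, 15:45–16:00, 18:00–18:30.
Aarav ∩ Farrukh ∩ Pablo ∩ Ines ∩ Keiko: 10:45–11:00, 11:15–11:30, 15:45–16:00, 18:15–18:30.
Windows ≥ 15 min: 10:45–11:00, 11:15–11:30, 15:45–16:00, 18:15–18:30.
Latest start in the last window 18:15–18:30 is 18:30 − 15 min = 18:15.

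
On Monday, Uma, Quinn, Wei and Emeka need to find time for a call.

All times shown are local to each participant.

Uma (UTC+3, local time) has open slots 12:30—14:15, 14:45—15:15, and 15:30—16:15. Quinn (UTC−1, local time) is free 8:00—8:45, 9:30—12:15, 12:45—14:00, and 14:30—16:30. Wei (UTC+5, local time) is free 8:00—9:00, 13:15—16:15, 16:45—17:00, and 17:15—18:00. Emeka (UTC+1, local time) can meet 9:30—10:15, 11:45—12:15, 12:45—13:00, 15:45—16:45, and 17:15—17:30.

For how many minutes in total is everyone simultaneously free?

Uma → UTC: 09:30–11:15, 11:45–12:15, 12:30–13:15.
Quinn → UTC: 09:00–09:45, 10:30–13:15, 13:45–15:00, 15:30–17:30.
Wei → UTC: 03:00–04:00, 08:15–11:15, 11:45–12:00, 12:15–13:00.
Emeka → UTC: 08:30–09:15, 10:45–11:15, 11:45–12:00, 14:45–15:45, 16:15–16:30.
Uma ∩ Quinn: 09:30–09:45, 10:30–11:15, 11:45–12:15, 12:30–13:15.
Uma ∩ Quinn ∩ Wei: 09:30–09:45, 10:30–11:15, 11:45–12:00, 12:30–13:00.
Uma ∩ Quinn ∩ Wei ∩ Emeka: 10:45–11:15, 11:45–12:00.
Total common minutes: 30 + 15 = 45.

45 minutes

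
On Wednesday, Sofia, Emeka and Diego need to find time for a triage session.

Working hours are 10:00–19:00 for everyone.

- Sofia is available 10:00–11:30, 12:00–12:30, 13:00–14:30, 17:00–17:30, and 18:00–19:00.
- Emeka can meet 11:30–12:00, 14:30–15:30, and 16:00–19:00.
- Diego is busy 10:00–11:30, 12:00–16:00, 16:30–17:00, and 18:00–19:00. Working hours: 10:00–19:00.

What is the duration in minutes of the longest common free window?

Diego free within 10:00–19:00: 11:30–12:00, 16:00–16:30, 17:00–18:00.
Sofia ∩ Emeka: 17:00–17:30, 18:00–19:00.
Sofia ∩ Emeka ∩ Diego: 17:00–17:30.
Single common window of 30 minutes.

30 minutes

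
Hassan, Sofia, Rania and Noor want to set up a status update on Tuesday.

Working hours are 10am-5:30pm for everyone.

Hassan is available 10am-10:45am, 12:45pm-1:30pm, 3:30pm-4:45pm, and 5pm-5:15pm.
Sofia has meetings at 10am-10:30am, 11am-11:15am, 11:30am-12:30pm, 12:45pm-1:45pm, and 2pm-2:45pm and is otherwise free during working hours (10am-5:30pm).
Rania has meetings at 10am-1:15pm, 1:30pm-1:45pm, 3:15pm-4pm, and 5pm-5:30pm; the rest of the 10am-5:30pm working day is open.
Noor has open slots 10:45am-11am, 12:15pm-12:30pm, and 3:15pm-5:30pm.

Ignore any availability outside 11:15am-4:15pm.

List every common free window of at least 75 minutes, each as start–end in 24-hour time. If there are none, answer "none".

none

Sofia free within 10:00–17:30: 10:30–11:00, 11:15–11:30, 12:30–12:45, 13:45–14:00, 14:45–17:30.
Rania free within 10:00–17:30: 13:15–13:30, 13:45–15:15, 16:00–17:00.
Hassan ∩ Sofia: 10:30–10:45, 15:30–16:45, 17:00–17:15.
Hassan ∩ Sofia ∩ Rania: 16:00–16:45.
Hassan ∩ Sofia ∩ Rania ∩ Noor: 16:00–16:45.
Restricted to 11:15–16:15: 16:00–16:15.
Windows ≥ 75 min: (none).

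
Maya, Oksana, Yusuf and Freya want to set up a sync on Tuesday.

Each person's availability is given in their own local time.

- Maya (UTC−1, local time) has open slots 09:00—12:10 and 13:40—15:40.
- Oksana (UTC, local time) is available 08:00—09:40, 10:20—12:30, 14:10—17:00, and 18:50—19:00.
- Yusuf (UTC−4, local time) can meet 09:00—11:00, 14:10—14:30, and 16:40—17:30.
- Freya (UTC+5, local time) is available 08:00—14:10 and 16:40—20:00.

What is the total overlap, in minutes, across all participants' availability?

20 minutes

Maya → UTC: 10:00–13:10, 14:40–16:40.
Oksana → UTC: 08:00–09:40, 10:20–12:30, 14:10–17:00, 18:50–19:00.
Yusuf → UTC: 13:00–15:00, 18:10–18:30, 20:40–21:30.
Freya → UTC: 03:00–09:10, 11:40–15:00.
Maya ∩ Oksana: 10:20–12:30, 14:40–16:40.
Maya ∩ Oksana ∩ Yusuf: 14:40–15:00.
Maya ∩ Oksana ∩ Yusuf ∩ Freya: 14:40–15:00.
Total common minutes: 20.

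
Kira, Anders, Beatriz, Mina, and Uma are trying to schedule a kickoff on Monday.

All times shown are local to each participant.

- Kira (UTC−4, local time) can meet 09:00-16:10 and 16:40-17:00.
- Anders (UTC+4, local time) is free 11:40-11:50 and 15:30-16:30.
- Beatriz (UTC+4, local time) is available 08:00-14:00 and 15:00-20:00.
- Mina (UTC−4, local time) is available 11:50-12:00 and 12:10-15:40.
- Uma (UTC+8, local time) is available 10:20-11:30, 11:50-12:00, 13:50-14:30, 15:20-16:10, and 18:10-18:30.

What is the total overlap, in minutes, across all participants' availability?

0 minutes

Kira → UTC: 13:00–20:10, 20:40–21:00.
Anders → UTC: 07:40–07:50, 11:30–12:30.
Beatriz → UTC: 04:00–10:00, 11:00–16:00.
Mina → UTC: 15:50–16:00, 16:10–19:40.
Uma → UTC: 02:20–03:30, 03:50–04:00, 05:50–06:30, 07:20–08:10, 10:10–10:30.
Kira ∩ Anders: (none).
Kira ∩ Anders ∩ Beatriz: (none).
Kira ∩ Anders ∩ Beatriz ∩ Mina: (none).
Kira ∩ Anders ∩ Beatriz ∩ Mina ∩ Uma: (none).
Total common minutes: 0.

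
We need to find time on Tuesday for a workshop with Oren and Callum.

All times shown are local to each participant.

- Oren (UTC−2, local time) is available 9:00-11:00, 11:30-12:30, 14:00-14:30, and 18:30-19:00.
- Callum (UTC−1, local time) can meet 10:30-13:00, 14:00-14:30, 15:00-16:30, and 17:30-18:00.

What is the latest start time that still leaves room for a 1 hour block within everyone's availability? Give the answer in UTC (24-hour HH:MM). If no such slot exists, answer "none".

Oren → UTC: 11:00–13:00, 13:30–14:30, 16:00–16:30, 20:30–21:00.
Callum → UTC: 11:30–14:00, 15:00–15:30, 16:00–17:30, 18:30–19:00.
Oren ∩ Callum: 11:30–13:00, 13:30–14:00, 16:00–16:30.
Windows ≥ 60 min: 11:30–13:00.
Latest start in the last window 11:30–13:00 is 13:00 − 60 min = 12:00.

12:00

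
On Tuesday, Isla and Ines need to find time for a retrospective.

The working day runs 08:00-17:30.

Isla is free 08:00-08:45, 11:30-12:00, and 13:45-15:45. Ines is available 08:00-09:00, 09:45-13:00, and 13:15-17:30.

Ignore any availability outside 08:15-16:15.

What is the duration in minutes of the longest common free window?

Isla ∩ Ines: 08:00–08:45, 11:30–12:00, 13:45–15:45.
Restricted to 08:15–16:15: 08:15–08:45, 11:30–12:00, 13:45–15:45.
Common window lengths: 30, 30, 120 min; longest is 120.

120 minutes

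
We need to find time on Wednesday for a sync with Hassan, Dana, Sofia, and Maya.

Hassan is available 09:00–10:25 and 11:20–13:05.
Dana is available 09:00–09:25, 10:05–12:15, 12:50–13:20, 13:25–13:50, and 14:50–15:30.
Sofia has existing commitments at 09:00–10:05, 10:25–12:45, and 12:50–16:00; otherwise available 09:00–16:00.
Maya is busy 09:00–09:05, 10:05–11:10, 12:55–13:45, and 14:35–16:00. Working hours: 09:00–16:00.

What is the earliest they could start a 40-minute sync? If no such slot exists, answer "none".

none

Sofia free within 09:00–16:00: 10:05–10:25, 12:45–12:50.
Maya free within 09:00–16:00: 09:05–10:05, 11:10–12:55, 13:45–14:35.
Hassan ∩ Dana: 09:00–09:25, 10:05–10:25, 11:20–12:15, 12:50–13:05.
Hassan ∩ Dana ∩ Sofia: 10:05–10:25.
Hassan ∩ Dana ∩ Sofia ∩ Maya: (none).
Windows ≥ 40 min: (none).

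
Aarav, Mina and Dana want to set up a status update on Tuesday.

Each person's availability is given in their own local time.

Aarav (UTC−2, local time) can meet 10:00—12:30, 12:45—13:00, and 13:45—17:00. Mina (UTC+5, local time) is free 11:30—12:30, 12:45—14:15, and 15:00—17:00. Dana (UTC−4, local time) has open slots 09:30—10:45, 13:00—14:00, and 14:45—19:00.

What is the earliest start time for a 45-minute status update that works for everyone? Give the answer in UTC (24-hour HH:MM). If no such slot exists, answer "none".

none

Aarav → UTC: 12:00–14:30, 14:45–15:00, 15:45–19:00.
Mina → UTC: 06:30–07:30, 07:45–09:15, 10:00–12:00.
Dana → UTC: 13:30–14:45, 17:00–18:00, 18:45–23:00.
Aarav ∩ Mina: (none).
Aarav ∩ Mina ∩ Dana: (none).
Windows ≥ 45 min: (none).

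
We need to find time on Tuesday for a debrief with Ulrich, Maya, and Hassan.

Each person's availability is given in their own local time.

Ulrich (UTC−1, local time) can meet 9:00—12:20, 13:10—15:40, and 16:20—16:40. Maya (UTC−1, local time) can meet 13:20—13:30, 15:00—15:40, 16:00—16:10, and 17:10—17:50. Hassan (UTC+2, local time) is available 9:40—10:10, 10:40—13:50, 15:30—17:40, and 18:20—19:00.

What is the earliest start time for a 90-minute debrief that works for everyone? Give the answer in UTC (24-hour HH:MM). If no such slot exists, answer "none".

Ulrich → UTC: 10:00–13:20, 14:10–16:40, 17:20–17:40.
Maya → UTC: 14:20–14:30, 16:00–16:40, 17:00–17:10, 18:10–18:50.
Hassan → UTC: 07:40–08:10, 08:40–11:50, 13:30–15:40, 16:20–17:00.
Ulrich ∩ Maya: 14:20–14:30, 16:00–16:40.
Ulrich ∩ Maya ∩ Hassan: 14:20–14:30, 16:20–16:40.
Windows ≥ 90 min: (none).

none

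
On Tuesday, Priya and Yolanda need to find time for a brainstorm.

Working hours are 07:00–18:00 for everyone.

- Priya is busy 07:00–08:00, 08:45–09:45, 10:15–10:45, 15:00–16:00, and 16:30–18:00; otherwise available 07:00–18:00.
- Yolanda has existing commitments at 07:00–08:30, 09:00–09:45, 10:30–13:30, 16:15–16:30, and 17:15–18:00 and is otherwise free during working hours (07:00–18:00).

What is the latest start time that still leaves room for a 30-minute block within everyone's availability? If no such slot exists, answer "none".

14:30

Priya free within 07:00–18:00: 08:00–08:45, 09:45–10:15, 10:45–15:00, 16:00–16:30.
Yolanda free within 07:00–18:00: 08:30–09:00, 09:45–10:30, 13:30–16:15, 16:30–17:15.
Priya ∩ Yolanda: 08:30–08:45, 09:45–10:15, 13:30–15:00, 16:00–16:15.
Windows ≥ 30 min: 09:45–10:15, 13:30–15:00.
Latest start in the last window 13:30–15:00 is 15:00 − 30 min = 14:30.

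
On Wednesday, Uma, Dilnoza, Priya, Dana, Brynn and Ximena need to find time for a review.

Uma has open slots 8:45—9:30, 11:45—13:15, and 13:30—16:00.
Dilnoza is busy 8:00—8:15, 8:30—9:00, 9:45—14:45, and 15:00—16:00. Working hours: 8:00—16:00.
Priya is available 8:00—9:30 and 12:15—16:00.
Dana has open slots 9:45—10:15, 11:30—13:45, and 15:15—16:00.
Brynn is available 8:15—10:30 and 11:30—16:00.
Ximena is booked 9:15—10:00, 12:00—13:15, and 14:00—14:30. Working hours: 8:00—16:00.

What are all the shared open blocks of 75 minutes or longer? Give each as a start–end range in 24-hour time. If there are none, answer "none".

none

Dilnoza free within 08:00–16:00: 08:15–08:30, 09:00–09:45, 14:45–15:00.
Ximena free within 08:00–16:00: 08:00–09:15, 10:00–12:00, 13:15–14:00, 14:30–16:00.
Uma ∩ Dilnoza: 09:00–09:30, 14:45–15:00.
Uma ∩ Dilnoza ∩ Priya: 09:00–09:30, 14:45–15:00.
Uma ∩ Dilnoza ∩ Priya ∩ Dana: (none).
Uma ∩ Dilnoza ∩ Priya ∩ Dana ∩ Brynn: (none).
Uma ∩ Dilnoza ∩ Priya ∩ Dana ∩ Brynn ∩ Ximena: (none).
Windows ≥ 75 min: (none).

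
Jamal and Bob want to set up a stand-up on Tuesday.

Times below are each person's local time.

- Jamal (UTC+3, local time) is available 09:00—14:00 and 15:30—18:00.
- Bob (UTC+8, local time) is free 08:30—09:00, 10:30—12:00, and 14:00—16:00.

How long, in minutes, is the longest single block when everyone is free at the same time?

120 minutes

Jamal → UTC: 06:00–11:00, 12:30–15:00.
Bob → UTC: 00:30–01:00, 02:30–04:00, 06:00–08:00.
Jamal ∩ Bob: 06:00–08:00.
Single common window of 120 minutes.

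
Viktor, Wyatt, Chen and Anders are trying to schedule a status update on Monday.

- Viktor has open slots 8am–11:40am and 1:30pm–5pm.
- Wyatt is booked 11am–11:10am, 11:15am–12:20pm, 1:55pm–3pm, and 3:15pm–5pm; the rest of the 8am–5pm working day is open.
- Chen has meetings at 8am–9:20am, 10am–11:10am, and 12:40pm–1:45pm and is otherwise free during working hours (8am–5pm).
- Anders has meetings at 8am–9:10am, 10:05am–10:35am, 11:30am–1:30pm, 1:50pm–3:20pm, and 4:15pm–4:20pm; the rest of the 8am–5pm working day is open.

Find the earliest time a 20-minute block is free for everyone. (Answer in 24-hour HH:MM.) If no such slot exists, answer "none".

Wyatt free within 08:00–17:00: 08:00–11:00, 11:10–11:15, 12:20–13:55, 15:00–15:15.
Chen free within 08:00–17:00: 09:20–10:00, 11:10–12:40, 13:45–17:00.
Anders free within 08:00–17:00: 09:10–10:05, 10:35–11:30, 13:30–13:50, 15:20–16:15, 16:20–17:00.
Viktor ∩ Wyatt: 08:00–11:00, 11:10–11:15, 13:30–13:55, 15:00–15:15.
Viktor ∩ Wyatt ∩ Chen: 09:20–10:00, 11:10–11:15, 13:45–13:55, 15:00–15:15.
Viktor ∩ Wyatt ∩ Chen ∩ Anders: 09:20–10:00, 11:10–11:15, 13:45–13:50.
Windows ≥ 20 min: 09:20–10:00.
Earliest such window starts at 09:20.

09:20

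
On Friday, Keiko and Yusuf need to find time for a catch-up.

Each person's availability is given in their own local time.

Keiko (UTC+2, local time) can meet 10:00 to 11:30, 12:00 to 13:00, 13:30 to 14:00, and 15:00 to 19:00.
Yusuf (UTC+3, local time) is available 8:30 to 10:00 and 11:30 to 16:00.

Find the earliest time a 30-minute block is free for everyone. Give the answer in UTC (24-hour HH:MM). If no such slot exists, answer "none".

08:30

Keiko → UTC: 08:00–09:30, 10:00–11:00, 11:30–12:00, 13:00–17:00.
Yusuf → UTC: 05:30–07:00, 08:30–13:00.
Keiko ∩ Yusuf: 08:30–09:30, 10:00–11:00, 11:30–12:00.
Windows ≥ 30 min: 08:30–09:30, 10:00–11:00, 11:30–12:00.
Earliest such window starts at 08:30.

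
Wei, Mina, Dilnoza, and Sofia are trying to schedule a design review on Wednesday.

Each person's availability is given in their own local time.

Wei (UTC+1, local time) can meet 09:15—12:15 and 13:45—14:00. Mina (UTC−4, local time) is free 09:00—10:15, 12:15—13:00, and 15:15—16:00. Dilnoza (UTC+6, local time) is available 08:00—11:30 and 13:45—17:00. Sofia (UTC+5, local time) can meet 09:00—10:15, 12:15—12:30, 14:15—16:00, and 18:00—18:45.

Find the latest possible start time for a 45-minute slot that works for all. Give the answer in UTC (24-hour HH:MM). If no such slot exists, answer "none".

none

Wei → UTC: 08:15–11:15, 12:45–13:00.
Mina → UTC: 13:00–14:15, 16:15–17:00, 19:15–20:00.
Dilnoza → UTC: 02:00–05:30, 07:45–11:00.
Sofia → UTC: 04:00–05:15, 07:15–07:30, 09:15–11:00, 13:00–13:45.
Wei ∩ Mina: (none).
Wei ∩ Mina ∩ Dilnoza: (none).
Wei ∩ Mina ∩ Dilnoza ∩ Sofia: (none).
Windows ≥ 45 min: (none).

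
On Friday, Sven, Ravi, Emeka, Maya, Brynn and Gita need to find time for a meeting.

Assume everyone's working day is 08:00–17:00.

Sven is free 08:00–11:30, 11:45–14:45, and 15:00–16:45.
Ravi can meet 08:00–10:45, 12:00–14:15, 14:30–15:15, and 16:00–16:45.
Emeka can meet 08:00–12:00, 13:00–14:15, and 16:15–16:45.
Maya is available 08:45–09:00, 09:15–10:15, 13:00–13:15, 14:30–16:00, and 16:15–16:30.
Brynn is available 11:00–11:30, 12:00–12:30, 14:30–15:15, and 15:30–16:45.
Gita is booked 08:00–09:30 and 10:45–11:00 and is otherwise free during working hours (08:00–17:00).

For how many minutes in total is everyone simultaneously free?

15 minutes

Gita free within 08:00–17:00: 09:30–10:45, 11:00–17:00.
Sven ∩ Ravi: 08:00–10:45, 12:00–14:15, 14:30–14:45, 15:00–15:15, 16:00–16:45.
Sven ∩ Ravi ∩ Emeka: 08:00–10:45, 13:00–14:15, 16:15–16:45.
Sven ∩ Ravi ∩ Emeka ∩ Maya: 08:45–09:00, 09:15–10:15, 13:00–13:15, 16:15–16:30.
Sven ∩ Ravi ∩ Emeka ∩ Maya ∩ Brynn: 16:15–16:30.
Sven ∩ Ravi ∩ Emeka ∩ Maya ∩ Brynn ∩ Gita: 16:15–16:30.
Total common minutes: 15.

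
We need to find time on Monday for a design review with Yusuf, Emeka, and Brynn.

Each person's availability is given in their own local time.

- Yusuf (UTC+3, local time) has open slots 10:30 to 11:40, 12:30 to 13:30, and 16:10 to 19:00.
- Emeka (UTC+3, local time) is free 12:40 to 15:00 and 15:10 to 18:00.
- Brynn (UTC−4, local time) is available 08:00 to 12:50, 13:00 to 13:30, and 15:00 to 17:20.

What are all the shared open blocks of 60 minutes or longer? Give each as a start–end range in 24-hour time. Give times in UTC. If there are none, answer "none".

13:10–15:00

Yusuf → UTC: 07:30–08:40, 09:30–10:30, 13:10–16:00.
Emeka → UTC: 09:40–12:00, 12:10–15:00.
Brynn → UTC: 12:00–16:50, 17:00–17:30, 19:00–21:20.
Yusuf ∩ Emeka: 09:40–10:30, 13:10–15:00.
Yusuf ∩ Emeka ∩ Brynn: 13:10–15:00.
Windows ≥ 60 min: 13:10–15:00.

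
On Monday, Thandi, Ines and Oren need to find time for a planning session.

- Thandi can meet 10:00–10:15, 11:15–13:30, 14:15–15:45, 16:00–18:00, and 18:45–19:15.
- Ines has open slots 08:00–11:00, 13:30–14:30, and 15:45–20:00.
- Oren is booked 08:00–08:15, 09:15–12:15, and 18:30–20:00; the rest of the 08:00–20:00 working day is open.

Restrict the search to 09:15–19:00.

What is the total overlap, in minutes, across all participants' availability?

Oren free within 08:00–20:00: 08:15–09:15, 12:15–18:30.
Thandi ∩ Ines: 10:00–10:15, 14:15–14:30, 16:00–18:00, 18:45–19:15.
Thandi ∩ Ines ∩ Oren: 14:15–14:30, 16:00–18:00.
Restricted to 09:15–19:00: 14:15–14:30, 16:00–18:00.
Total common minutes: 15 + 120 = 135.

135 minutes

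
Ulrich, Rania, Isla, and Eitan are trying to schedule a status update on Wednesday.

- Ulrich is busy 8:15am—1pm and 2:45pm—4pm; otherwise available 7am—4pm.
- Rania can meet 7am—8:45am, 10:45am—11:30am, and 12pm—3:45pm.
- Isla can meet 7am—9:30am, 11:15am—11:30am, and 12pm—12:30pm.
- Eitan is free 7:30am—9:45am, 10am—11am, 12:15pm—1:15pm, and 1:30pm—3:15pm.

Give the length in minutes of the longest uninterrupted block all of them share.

45 minutes

Ulrich free within 07:00–16:00: 07:00–08:15, 13:00–14:45.
Ulrich ∩ Rania: 07:00–08:15, 13:00–14:45.
Ulrich ∩ Rania ∩ Isla: 07:00–08:15.
Ulrich ∩ Rania ∩ Isla ∩ Eitan: 07:30–08:15.
Single common window of 45 minutes.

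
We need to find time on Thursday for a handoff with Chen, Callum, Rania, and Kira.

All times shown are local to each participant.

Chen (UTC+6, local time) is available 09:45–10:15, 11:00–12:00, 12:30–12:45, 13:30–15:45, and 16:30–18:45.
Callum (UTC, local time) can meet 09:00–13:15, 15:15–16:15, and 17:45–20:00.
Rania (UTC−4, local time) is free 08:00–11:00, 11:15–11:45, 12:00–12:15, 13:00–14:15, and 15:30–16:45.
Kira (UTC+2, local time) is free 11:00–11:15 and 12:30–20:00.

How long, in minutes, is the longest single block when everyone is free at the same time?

Chen → UTC: 03:45–04:15, 05:00–06:00, 06:30–06:45, 07:30–09:45, 10:30–12:45.
Callum → UTC: 09:00–13:15, 15:15–16:15, 17:45–20:00.
Rania → UTC: 12:00–15:00, 15:15–15:45, 16:00–16:15, 17:00–18:15, 19:30–20:45.
Kira → UTC: 09:00–09:15, 10:30–18:00.
Chen ∩ Callum: 09:00–09:45, 10:30–12:45.
Chen ∩ Callum ∩ Rania: 12:00–12:45.
Chen ∩ Callum ∩ Rania ∩ Kira: 12:00–12:45.
Single common window of 45 minutes.

45 minutes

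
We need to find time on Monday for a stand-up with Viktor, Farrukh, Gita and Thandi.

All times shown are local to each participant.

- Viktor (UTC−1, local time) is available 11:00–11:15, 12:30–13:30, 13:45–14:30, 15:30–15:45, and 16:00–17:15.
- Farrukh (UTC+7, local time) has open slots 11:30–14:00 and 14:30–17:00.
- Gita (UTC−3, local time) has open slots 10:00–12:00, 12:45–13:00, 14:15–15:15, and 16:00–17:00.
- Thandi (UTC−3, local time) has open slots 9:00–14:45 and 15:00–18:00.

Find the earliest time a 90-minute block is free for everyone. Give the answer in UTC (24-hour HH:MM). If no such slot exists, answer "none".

Viktor → UTC: 12:00–12:15, 13:30–14:30, 14:45–15:30, 16:30–16:45, 17:00–18:15.
Farrukh → UTC: 04:30–07:00, 07:30–10:00.
Gita → UTC: 13:00–15:00, 15:45–16:00, 17:15–18:15, 19:00–20:00.
Thandi → UTC: 12:00–17:45, 18:00–21:00.
Viktor ∩ Farrukh: (none).
Viktor ∩ Farrukh ∩ Gita: (none).
Viktor ∩ Farrukh ∩ Gita ∩ Thandi: (none).
Windows ≥ 90 min: (none).

none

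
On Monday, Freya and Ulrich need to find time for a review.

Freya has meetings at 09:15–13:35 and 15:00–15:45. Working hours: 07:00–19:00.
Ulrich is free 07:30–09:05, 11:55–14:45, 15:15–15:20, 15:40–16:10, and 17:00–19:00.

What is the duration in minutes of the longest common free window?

120 minutes

Freya free within 07:00–19:00: 07:00–09:15, 13:35–15:00, 15:45–19:00.
Freya ∩ Ulrich: 07:30–09:05, 13:35–14:45, 15:45–16:10, 17:00–19:00.
Common window lengths: 95, 70, 25, 120 min; longest is 120.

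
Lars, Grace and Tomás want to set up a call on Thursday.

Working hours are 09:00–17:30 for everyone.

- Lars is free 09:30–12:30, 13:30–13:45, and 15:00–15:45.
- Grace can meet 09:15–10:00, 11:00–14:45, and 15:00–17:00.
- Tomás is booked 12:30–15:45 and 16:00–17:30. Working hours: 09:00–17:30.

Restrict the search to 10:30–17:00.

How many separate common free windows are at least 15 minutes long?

Tomás free within 09:00–17:30: 09:00–12:30, 15:45–16:00.
Lars ∩ Grace: 09:30–10:00, 11:00–12:30, 13:30–13:45, 15:00–15:45.
Lars ∩ Grace ∩ Tomás: 09:30–10:00, 11:00–12:30.
Restricted to 10:30–17:00: 11:00–12:30.
Windows ≥ 15 min: 11:00–12:30.
That's 1 window.

1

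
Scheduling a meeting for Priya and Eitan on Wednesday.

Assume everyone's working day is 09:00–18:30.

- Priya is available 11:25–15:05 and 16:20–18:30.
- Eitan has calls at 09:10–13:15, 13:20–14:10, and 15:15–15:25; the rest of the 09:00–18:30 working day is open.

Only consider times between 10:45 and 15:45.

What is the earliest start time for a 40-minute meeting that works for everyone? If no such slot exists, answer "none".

14:10

Eitan free within 09:00–18:30: 09:00–09:10, 13:15–13:20, 14:10–15:15, 15:25–18:30.
Priya ∩ Eitan: 13:15–13:20, 14:10–15:05, 16:20–18:30.
Restricted to 10:45–15:45: 13:15–13:20, 14:10–15:05.
Windows ≥ 40 min: 14:10–15:05.
Earliest such window starts at 14:10.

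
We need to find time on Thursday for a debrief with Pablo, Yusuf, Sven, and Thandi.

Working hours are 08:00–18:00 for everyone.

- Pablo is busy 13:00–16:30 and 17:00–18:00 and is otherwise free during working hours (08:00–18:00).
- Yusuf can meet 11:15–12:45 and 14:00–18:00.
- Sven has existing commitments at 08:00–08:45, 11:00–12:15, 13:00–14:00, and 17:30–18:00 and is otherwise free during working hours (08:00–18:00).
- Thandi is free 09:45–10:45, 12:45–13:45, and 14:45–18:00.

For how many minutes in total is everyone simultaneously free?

30 minutes

Pablo free within 08:00–18:00: 08:00–13:00, 16:30–17:00.
Sven free within 08:00–18:00: 08:45–11:00, 12:15–13:00, 14:00–17:30.
Pablo ∩ Yusuf: 11:15–12:45, 16:30–17:00.
Pablo ∩ Yusuf ∩ Sven: 12:15–12:45, 16:30–17:00.
Pablo ∩ Yusuf ∩ Sven ∩ Thandi: 16:30–17:00.
Total common minutes: 30.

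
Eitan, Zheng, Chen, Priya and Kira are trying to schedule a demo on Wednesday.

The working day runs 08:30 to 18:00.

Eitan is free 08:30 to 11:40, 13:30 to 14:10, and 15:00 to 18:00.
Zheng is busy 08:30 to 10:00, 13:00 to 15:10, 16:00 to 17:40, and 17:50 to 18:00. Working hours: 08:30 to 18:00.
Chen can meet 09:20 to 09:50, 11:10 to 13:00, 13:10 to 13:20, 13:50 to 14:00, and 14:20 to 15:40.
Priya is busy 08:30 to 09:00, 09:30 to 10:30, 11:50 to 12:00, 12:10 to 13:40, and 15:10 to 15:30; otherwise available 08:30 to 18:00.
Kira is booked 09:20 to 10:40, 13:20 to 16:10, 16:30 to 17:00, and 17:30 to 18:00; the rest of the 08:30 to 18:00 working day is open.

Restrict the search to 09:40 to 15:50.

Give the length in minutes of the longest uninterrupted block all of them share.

Zheng free within 08:30–18:00: 10:00–13:00, 15:10–16:00, 17:40–17:50.
Priya free within 08:30–18:00: 09:00–09:30, 10:30–11:50, 12:00–12:10, 13:40–15:10, 15:30–18:00.
Kira free within 08:30–18:00: 08:30–09:20, 10:40–13:20, 16:10–16:30, 17:00–17:30.
Eitan ∩ Zheng: 10:00–11:40, 15:10–16:00, 17:40–17:50.
Eitan ∩ Zheng ∩ Chen: 11:10–11:40, 15:10–15:40.
Eitan ∩ Zheng ∩ Chen ∩ Priya: 11:10–11:40, 15:30–15:40.
Eitan ∩ Zheng ∩ Chen ∩ Priya ∩ Kira: 11:10–11:40.
Restricted to 09:40–15:50: 11:10–11:40.
Single common window of 30 minutes.

30 minutes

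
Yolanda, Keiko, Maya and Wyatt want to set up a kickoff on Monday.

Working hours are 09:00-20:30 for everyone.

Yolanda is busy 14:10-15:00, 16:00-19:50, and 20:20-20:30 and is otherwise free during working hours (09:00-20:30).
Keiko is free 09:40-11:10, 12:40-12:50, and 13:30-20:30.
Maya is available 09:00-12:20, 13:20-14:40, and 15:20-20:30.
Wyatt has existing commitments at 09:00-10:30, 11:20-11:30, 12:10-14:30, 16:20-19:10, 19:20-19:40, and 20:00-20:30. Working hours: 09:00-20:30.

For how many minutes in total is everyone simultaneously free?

Yolanda free within 09:00–20:30: 09:00–14:10, 15:00–16:00, 19:50–20:20.
Wyatt free within 09:00–20:30: 10:30–11:20, 11:30–12:10, 14:30–16:20, 19:10–19:20, 19:40–20:00.
Yolanda ∩ Keiko: 09:40–11:10, 12:40–12:50, 13:30–14:10, 15:00–16:00, 19:50–20:20.
Yolanda ∩ Keiko ∩ Maya: 09:40–11:10, 13:30–14:10, 15:20–16:00, 19:50–20:20.
Yolanda ∩ Keiko ∩ Maya ∩ Wyatt: 10:30–11:10, 15:20–16:00, 19:50–20:00.
Total common minutes: 40 + 40 + 10 = 90.

90 minutes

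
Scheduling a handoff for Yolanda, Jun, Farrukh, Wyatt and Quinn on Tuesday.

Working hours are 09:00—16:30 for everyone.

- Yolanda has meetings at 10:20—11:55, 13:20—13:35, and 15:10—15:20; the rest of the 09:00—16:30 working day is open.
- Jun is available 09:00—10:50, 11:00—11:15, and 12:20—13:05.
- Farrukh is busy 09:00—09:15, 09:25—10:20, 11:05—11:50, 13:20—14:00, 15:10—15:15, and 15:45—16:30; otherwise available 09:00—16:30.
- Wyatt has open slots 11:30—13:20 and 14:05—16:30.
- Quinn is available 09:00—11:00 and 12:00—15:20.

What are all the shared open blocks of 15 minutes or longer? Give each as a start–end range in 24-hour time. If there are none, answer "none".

12:20–13:05

Yolanda free within 09:00–16:30: 09:00–10:20, 11:55–13:20, 13:35–15:10, 15:20–16:30.
Farrukh free within 09:00–16:30: 09:15–09:25, 10:20–11:05, 11:50–13:20, 14:00–15:10, 15:15–15:45.
Yolanda ∩ Jun: 09:00–10:20, 12:20–13:05.
Yolanda ∩ Jun ∩ Farrukh: 09:15–09:25, 12:20–13:05.
Yolanda ∩ Jun ∩ Farrukh ∩ Wyatt: 12:20–13:05.
Yolanda ∩ Jun ∩ Farrukh ∩ Wyatt ∩ Quinn: 12:20–13:05.
Windows ≥ 15 min: 12:20–13:05.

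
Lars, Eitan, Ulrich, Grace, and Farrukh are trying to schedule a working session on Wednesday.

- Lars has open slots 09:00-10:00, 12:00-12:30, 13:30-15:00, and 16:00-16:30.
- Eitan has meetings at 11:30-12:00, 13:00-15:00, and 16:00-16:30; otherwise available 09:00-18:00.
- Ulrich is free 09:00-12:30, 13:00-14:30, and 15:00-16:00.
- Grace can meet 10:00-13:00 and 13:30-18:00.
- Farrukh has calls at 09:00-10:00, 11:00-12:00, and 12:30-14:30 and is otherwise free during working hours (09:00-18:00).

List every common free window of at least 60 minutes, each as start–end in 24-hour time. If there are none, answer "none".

none

Eitan free within 09:00–18:00: 09:00–11:30, 12:00–13:00, 15:00–16:00, 16:30–18:00.
Farrukh free within 09:00–18:00: 10:00–11:00, 12:00–12:30, 14:30–18:00.
Lars ∩ Eitan: 09:00–10:00, 12:00–12:30.
Lars ∩ Eitan ∩ Ulrich: 09:00–10:00, 12:00–12:30.
Lars ∩ Eitan ∩ Ulrich ∩ Grace: 12:00–12:30.
Lars ∩ Eitan ∩ Ulrich ∩ Grace ∩ Farrukh: 12:00–12:30.
Windows ≥ 60 min: (none).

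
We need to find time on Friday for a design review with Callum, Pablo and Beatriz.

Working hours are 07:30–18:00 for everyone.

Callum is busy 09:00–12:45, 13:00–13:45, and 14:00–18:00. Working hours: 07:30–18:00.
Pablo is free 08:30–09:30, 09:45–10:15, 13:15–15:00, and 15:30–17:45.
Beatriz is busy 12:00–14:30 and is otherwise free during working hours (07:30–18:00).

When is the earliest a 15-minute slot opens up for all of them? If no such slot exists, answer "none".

Callum free within 07:30–18:00: 07:30–09:00, 12:45–13:00, 13:45–14:00.
Beatriz free within 07:30–18:00: 07:30–12:00, 14:30–18:00.
Callum ∩ Pablo: 08:30–09:00, 13:45–14:00.
Callum ∩ Pablo ∩ Beatriz: 08:30–09:00.
Windows ≥ 15 min: 08:30–09:00.
Earliest such window starts at 08:30.

08:30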